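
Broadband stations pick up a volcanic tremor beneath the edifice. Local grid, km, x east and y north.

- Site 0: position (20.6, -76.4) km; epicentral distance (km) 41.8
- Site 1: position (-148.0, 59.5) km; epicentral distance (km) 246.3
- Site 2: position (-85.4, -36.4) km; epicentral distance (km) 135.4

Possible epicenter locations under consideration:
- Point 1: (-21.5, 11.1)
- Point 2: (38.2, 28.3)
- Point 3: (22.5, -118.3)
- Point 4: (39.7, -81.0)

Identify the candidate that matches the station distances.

Point 3

For each candidate, compare |candidate − station| to the reported distance:
Point 1: residuals Site 0 55.3, Site 1 110.9, Site 2 55.8 → max 110.9 km
Point 2: residuals Site 0 64.4, Site 1 57.5, Site 2 4.1 → max 64.4 km
Point 3: residuals Site 0 0.1, Site 1 0.0, Site 2 0.1 → max 0.1 km
Point 4: residuals Site 0 22.2, Site 1 11.8, Site 2 2.6 → max 22.2 km
Only Point 3 has all residuals ≈ 0.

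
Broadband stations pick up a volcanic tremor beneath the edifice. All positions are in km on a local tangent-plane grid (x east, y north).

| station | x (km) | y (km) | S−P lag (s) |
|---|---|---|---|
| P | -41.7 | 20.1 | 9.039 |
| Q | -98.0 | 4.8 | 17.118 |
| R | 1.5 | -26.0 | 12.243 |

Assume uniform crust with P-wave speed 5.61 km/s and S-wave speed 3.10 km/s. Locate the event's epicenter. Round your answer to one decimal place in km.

Distance from S−P lag: d = Δt · v_P v_S / (v_P − v_S) = Δt · (5.61·3.10)/(5.61−3.10) ≈ 6.9287·Δt.
So d_P = 62.63, d_Q = 118.61, d_R = 84.83 km.
Circle about each station: (x + 41.7)² + (y − 20.1)² = 62.63²; (x + 98.0)² + (y − 4.8)² = 118.61²; (x − 1.5)² + (y + 26.0)² = 84.83².
Subtracting the P equation from the Q and R equations removes the quadratic terms:
-112.6 x − 30.6 y = -2661.68
86.4 x − 92.2 y = -4738.26
Solving the 2×2 system: x ≈ 7.7, y ≈ 58.6 km.

(7.7, 58.6)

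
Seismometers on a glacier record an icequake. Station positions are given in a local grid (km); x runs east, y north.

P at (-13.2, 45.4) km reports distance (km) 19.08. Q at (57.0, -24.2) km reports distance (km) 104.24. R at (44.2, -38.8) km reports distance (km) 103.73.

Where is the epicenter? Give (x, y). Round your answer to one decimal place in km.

-29.0 km east, 34.7 km north

Circle about each station: (x + 13.2)² + (y − 45.4)² = 19.08²; (x − 57.0)² + (y + 24.2)² = 104.24²; (x − 44.2)² + (y + 38.8)² = 103.73².
Subtracting pairs of circle equations eliminates x²+y² and gives linear equations (the radical axes):
140.4 x − 139.2 y = -8902.69
114.8 x − 168.4 y = -9172.19
Solving the 2×2 system: x ≈ -29.0, y ≈ 34.7 km.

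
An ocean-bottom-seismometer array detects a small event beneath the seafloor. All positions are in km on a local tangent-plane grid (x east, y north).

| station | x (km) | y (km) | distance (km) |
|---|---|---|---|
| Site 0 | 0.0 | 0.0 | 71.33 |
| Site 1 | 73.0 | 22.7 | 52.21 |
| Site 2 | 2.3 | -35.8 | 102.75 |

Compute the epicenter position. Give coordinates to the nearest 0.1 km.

37.3 km east, 60.8 km north

Circle about each station: x² + y² = 71.33²; (x − 73.0)² + (y − 22.7)² = 52.21²; (x − 2.3)² + (y + 35.8)² = 102.75².
Subtracting pairs of circle equations eliminates x²+y² and gives linear equations (the radical axes):
146.0 x + 45.4 y = 8206.37
4.6 x − 71.6 y = -4182.66
Solving the 2×2 system: x ≈ 37.3, y ≈ 60.8 km.
Check against Site 0 (with the unrounded x, y): √(x²+y²) = 71.34 ≈ 71.33 km. ✓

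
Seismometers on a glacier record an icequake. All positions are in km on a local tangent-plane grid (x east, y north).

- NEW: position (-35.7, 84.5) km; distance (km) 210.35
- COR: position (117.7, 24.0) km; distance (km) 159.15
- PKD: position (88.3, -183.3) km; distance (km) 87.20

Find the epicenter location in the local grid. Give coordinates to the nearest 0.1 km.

x ≈ 36.7 km, y ≈ -113.0 km

Circle about each station: (x + 35.7)² + (y − 84.5)² = 210.35²; (x − 117.7)² + (y − 24.0)² = 159.15²; (x − 88.3)² + (y + 183.3)² = 87.20².
Subtracting the NEW equation from the COR and PKD equations removes the quadratic terms:
306.8 x − 121.0 y = 24932.95
248.0 x − 535.6 y = 69624.32
Solving the 2×2 system: x ≈ 36.7, y ≈ -113.0 km.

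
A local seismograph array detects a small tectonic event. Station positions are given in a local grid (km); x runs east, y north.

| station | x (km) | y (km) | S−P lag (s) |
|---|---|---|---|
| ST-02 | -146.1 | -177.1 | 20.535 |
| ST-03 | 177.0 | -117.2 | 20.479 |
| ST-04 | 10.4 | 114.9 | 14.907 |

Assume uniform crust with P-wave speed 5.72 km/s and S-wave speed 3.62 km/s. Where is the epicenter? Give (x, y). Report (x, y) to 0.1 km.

Distance from S−P lag: d = Δt · v_P v_S / (v_P − v_S) = Δt · (5.72·3.62)/(5.72−3.62) ≈ 9.8602·Δt.
So d_ST-02 = 202.48, d_ST-03 = 201.93, d_ST-04 = 146.99 km.
Circle about each station: (x + 146.1)² + (y + 177.1)² = 202.48²; (x − 177.0)² + (y + 117.2)² = 201.93²; (x − 10.4)² + (y − 114.9)² = 146.99².
Subtracting the ST-02 equation from the ST-03 and ST-04 equations removes the quadratic terms:
646.2 x + 119.8 y = -7422.35
313.0 x + 584.0 y = -20007.36
Solving the 2×2 system: x ≈ -5.7, y ≈ -31.2 km.
Check against ST-02 (with the unrounded x, y): √((x + 146.1)²+(y + 177.1)²) = 202.48 ≈ 202.48 km. ✓

-5.7 km east, -31.2 km north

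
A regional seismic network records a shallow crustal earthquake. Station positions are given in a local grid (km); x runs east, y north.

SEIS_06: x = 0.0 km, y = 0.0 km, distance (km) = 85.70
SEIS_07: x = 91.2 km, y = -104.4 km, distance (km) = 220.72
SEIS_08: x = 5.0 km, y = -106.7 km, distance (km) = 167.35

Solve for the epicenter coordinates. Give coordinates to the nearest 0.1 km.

x ≈ -75.9 km, y ≈ 39.8 km

Circle about each station: x² + y² = 85.70²; (x − 91.2)² + (y + 104.4)² = 220.72²; (x − 5.0)² + (y + 106.7)² = 167.35².
Subtracting the SEIS_06 equation from the SEIS_07 and SEIS_08 equations removes the quadratic terms:
182.4 x − 208.8 y = -22156.03
10.0 x − 213.4 y = -9251.64
Solving the 2×2 system: x ≈ -75.9, y ≈ 39.8 km.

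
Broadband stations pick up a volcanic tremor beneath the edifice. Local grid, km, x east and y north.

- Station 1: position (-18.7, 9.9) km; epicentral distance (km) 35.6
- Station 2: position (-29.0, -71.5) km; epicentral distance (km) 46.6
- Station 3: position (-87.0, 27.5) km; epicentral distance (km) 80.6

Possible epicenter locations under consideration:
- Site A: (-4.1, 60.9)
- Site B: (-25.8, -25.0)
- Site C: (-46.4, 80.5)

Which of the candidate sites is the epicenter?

Site B

For each candidate, compare |candidate − station| to the reported distance:
Site A: residuals Station 1 17.4, Station 2 88.1, Station 3 8.8 → max 88.1 km
Site B: residuals Station 1 0.0, Station 2 0.0, Station 3 0.0 → max 0.0 km
Site C: residuals Station 1 40.2, Station 2 106.4, Station 3 13.8 → max 106.4 km
Only Site B has all residuals ≈ 0.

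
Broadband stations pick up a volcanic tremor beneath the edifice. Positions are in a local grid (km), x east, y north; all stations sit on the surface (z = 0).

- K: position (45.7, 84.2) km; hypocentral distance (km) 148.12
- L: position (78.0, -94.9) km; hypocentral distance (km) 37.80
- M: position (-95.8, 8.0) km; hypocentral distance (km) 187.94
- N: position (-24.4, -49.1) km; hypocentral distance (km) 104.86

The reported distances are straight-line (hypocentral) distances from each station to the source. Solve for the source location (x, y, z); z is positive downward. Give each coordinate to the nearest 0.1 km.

Each station gives a sphere (x−x_i)² + (y−y_i)² + z² = d_i² (stations at z=0).
Subtracting the K sphere from L and M: z² cancels, leaving linear equations in x and y:
64.6 x − 358.2 y = 26422.57
-283.0 x − 152.4 y = -13318.40
Solving: x ≈ 79.103, y ≈ -59.499 km (keep extra digits for the depth step; rounded: 79.1, -59.5).
Then from the K sphere: z² = 148.12² − (x − 45.7)² − (y − 84.2)² with x = 79.103, y = -59.499, so z ≈ 13.205 ≈ 13.2 km.
Check against N (with the unrounded solution): distance 104.86 ≈ 104.86 km. ✓

x ≈ 79.1 km, y ≈ -59.5 km, depth ≈ 13.2 km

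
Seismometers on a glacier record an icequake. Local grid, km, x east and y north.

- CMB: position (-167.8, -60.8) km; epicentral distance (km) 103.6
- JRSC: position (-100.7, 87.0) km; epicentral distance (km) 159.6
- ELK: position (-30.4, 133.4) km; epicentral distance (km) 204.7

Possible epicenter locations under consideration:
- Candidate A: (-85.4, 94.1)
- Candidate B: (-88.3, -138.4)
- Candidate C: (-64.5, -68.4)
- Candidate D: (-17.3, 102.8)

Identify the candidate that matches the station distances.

For each candidate, compare |candidate − station| to the reported distance:
Candidate A: residuals CMB 71.9, JRSC 142.7, ELK 137.1 → max 142.7 km
Candidate B: residuals CMB 7.5, JRSC 66.1, ELK 73.2 → max 73.2 km
Candidate C: residuals CMB 0.0, JRSC 0.0, ELK 0.0 → max 0.0 km
Candidate D: residuals CMB 118.7, JRSC 74.7, ELK 171.4 → max 171.4 km
Only Candidate C has all residuals ≈ 0.

Candidate C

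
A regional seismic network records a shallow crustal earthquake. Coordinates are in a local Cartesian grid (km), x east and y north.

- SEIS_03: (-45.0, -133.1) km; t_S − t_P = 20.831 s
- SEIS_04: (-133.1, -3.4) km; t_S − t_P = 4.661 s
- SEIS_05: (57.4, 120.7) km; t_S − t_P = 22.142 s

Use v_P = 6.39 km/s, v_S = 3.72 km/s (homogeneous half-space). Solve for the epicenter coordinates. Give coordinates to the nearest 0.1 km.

(-120.7, 36.2)

Distance from S−P lag: d = Δt · v_P v_S / (v_P − v_S) = Δt · (6.39·3.72)/(6.39−3.72) ≈ 8.9029·Δt.
So d_SEIS_03 = 185.46, d_SEIS_04 = 41.50, d_SEIS_05 = 197.13 km.
Circle about each station: (x + 45.0)² + (y + 133.1)² = 185.46²; (x + 133.1)² + (y + 3.4)² = 41.50²; (x − 57.4)² + (y − 120.7)² = 197.13².
Subtracting pairs of circle equations eliminates x²+y² and gives linear equations (the radical axes):
-176.2 x + 259.4 y = 30659.72
204.8 x + 507.6 y = -6342.19
Solving the 2×2 system: x ≈ -120.7, y ≈ 36.2 km.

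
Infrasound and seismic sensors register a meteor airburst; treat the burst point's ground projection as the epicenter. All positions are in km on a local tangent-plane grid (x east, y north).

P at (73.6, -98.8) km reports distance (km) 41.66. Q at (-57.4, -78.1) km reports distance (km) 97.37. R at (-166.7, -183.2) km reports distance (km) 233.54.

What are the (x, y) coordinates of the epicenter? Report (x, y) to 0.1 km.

x ≈ 39.9 km, y ≈ -74.3 km

Circle about each station: (x − 73.6)² + (y + 98.8)² = 41.66²; (x + 57.4)² + (y + 78.1)² = 97.37²; (x + 166.7)² + (y + 183.2)² = 233.54².
Subtracting pairs of circle equations eliminates x²+y² and gives linear equations (the radical axes):
-262.0 x + 41.4 y = -13529.39
-480.6 x − 168.8 y = -6632.65
Solving the 2×2 system: x ≈ 39.9, y ≈ -74.3 km.
Check against P (with the unrounded x, y): √((x − 73.6)²+(y + 98.8)²) = 41.66 ≈ 41.66 km. ✓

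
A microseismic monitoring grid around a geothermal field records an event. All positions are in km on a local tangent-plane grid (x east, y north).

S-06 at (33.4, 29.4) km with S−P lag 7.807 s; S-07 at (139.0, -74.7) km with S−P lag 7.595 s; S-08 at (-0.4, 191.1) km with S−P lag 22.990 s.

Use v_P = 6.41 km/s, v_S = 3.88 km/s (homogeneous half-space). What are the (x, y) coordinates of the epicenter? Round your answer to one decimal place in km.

Distance from S−P lag: d = Δt · v_P v_S / (v_P − v_S) = Δt · (6.41·3.88)/(6.41−3.88) ≈ 9.8304·Δt.
So d_S-06 = 76.75, d_S-07 = 74.66, d_S-08 = 226.00 km.
Circle about each station: (x − 33.4)² + (y − 29.4)² = 76.75²; (x − 139.0)² + (y + 74.7)² = 74.66²; (x + 0.4)² + (y − 191.1)² = 226.00².
Subtracting pairs of circle equations eliminates x²+y² and gives linear equations (the radical axes):
211.2 x − 208.2 y = 23237.62
-67.6 x + 323.4 y = -10645.99
Solving the 2×2 system: x ≈ 97.7, y ≈ -12.5 km.
Check against S-06 (with the unrounded x, y): √((x − 33.4)²+(y − 29.4)²) = 76.75 ≈ 76.75 km. ✓

(97.7, -12.5)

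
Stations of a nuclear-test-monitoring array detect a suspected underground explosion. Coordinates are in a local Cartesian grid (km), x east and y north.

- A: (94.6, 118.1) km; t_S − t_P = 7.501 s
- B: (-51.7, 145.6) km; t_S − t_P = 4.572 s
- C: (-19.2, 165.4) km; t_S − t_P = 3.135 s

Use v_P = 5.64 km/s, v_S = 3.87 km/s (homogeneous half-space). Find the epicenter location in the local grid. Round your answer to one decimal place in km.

Distance from S−P lag: d = Δt · v_P v_S / (v_P − v_S) = Δt · (5.64·3.87)/(5.64−3.87) ≈ 12.3315·Δt.
So d_A = 92.50, d_B = 56.38, d_C = 38.66 km.
Circle about each station: (x − 94.6)² + (y − 118.1)² = 92.50²; (x + 51.7)² + (y − 145.6)² = 56.38²; (x + 19.2)² + (y − 165.4)² = 38.66².
Subtracting the A equation from the B and C equations removes the quadratic terms:
-292.6 x + 55.0 y = 6353.03
-227.6 x + 94.6 y = 11890.68
Solving the 2×2 system: x ≈ 3.5, y ≈ 134.1 km.
Check against A (with the unrounded x, y): √((x − 94.6)²+(y − 118.1)²) = 92.50 ≈ 92.50 km. ✓

x ≈ 3.5 km, y ≈ 134.1 km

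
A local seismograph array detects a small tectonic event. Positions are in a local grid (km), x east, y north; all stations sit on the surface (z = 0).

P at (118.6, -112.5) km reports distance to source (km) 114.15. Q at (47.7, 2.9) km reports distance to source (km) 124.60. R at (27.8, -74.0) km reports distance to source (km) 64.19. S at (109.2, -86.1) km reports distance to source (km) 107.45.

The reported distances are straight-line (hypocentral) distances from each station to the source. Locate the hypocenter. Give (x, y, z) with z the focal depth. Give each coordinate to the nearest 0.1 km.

Each station gives a sphere (x−x_i)² + (y−y_i)² + z² = d_i² (stations at z=0).
Subtracting the P sphere from Q and R: z² cancels, leaving linear equations in x and y:
-141.8 x + 230.8 y = -26933.45
-181.6 x + 77.0 y = -11563.50
Solving: x ≈ 19.196, y ≈ -104.902 km (keep extra digits for the depth step; rounded: 19.2, -104.9).
Then from the P sphere: z² = 114.15² − (x − 118.6)² − (y + 112.5)² with x = 19.196, y = -104.902, so z ≈ 55.600 ≈ 55.6 km.
Check against S (with the unrounded solution): distance 107.45 ≈ 107.45 km. ✓

(19.2, -104.9, 55.6)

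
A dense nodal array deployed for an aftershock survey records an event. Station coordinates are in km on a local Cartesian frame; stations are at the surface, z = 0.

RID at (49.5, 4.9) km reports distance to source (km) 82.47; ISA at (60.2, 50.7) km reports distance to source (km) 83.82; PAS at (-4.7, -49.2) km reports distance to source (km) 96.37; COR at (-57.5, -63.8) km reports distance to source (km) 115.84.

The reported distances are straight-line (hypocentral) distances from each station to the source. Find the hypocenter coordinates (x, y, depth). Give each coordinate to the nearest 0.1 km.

x ≈ -19.4 km, y ≈ 42.7 km, depth ≈ 25.0 km

Each station gives a sphere (x−x_i)² + (y−y_i)² + z² = d_i² (stations at z=0).
Subtracting the RID sphere from ISA and PAS: z² cancels, leaving linear equations in x and y:
21.4 x + 91.6 y = 3495.78
-108.4 x − 108.2 y = -2517.41
Solving: x ≈ -19.392, y ≈ 42.694 km (keep extra digits for the depth step; rounded: -19.4, 42.7).
Then from the RID sphere: z² = 82.47² − (x − 49.5)² − (y − 4.9)² with x = -19.392, y = 42.694, so z ≈ 25.036 ≈ 25.0 km.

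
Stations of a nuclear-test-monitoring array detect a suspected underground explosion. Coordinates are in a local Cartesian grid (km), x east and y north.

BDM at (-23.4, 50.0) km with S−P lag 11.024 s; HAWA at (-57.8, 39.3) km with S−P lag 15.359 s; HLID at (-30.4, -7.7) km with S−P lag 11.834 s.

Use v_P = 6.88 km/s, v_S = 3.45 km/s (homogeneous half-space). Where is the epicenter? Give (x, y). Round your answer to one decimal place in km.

Distance from S−P lag: d = Δt · v_P v_S / (v_P − v_S) = Δt · (6.88·3.45)/(6.88−3.45) ≈ 6.9201·Δt.
So d_BDM = 76.29, d_HAWA = 106.29, d_HLID = 81.89 km.
Circle about each station: (x + 23.4)² + (y − 50.0)² = 76.29²; (x + 57.8)² + (y − 39.3)² = 106.29²; (x + 30.4)² + (y + 7.7)² = 81.89².
Subtracting the BDM equation from the HAWA and HLID equations removes the quadratic terms:
-68.8 x − 21.4 y = -3639.63
-14.0 x − 115.4 y = -2949.92
Solving the 2×2 system: x ≈ 46.7, y ≈ 19.9 km.
Check against BDM (with the unrounded x, y): √((x + 23.4)²+(y − 50.0)²) = 76.30 ≈ 76.29 km. ✓

(46.7, 19.9)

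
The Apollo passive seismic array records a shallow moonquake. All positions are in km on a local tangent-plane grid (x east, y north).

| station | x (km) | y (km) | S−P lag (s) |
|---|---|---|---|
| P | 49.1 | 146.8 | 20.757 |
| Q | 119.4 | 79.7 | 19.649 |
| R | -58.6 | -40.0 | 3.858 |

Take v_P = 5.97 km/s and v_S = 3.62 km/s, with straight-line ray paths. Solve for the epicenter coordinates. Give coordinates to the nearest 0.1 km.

x ≈ -24.8 km, y ≈ -29.2 km

Distance from S−P lag: d = Δt · v_P v_S / (v_P − v_S) = Δt · (5.97·3.62)/(5.97−3.62) ≈ 9.1963·Δt.
So d_P = 190.89, d_Q = 180.70, d_R = 35.48 km.
Circle about each station: (x − 49.1)² + (y − 146.8)² = 190.89²; (x − 119.4)² + (y − 79.7)² = 180.70²; (x + 58.6)² + (y + 40.0)² = 35.48².
Subtracting the P equation from the Q and R equations removes the quadratic terms:
140.6 x − 134.2 y = 433.90
-215.4 x − 373.6 y = 16253.07
Solving the 2×2 system: x ≈ -24.8, y ≈ -29.2 km.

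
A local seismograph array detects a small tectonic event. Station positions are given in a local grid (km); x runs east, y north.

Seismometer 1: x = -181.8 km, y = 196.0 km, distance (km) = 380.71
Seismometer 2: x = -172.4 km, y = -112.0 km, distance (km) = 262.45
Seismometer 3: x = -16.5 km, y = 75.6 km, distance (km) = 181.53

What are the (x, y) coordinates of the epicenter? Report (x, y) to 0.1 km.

Circle about each station: (x + 181.8)² + (y − 196.0)² = 380.71²; (x + 172.4)² + (y + 112.0)² = 262.45²; (x + 16.5)² + (y − 75.6)² = 181.53².
Subtracting the Seismometer 1 equation from the Seismometer 2 and Seismometer 3 equations removes the quadratic terms:
18.8 x − 616.0 y = 46858.62
330.6 x − 240.8 y = 46507.33
Solving the 2×2 system: x ≈ 87.2, y ≈ -73.4 km.

(87.2, -73.4)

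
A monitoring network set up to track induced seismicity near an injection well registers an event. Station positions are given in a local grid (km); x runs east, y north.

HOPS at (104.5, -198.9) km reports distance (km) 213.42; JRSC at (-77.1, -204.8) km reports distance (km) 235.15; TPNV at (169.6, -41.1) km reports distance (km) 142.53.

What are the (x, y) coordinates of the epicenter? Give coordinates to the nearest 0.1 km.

x ≈ 33.9 km, y ≈ 2.5 km

Circle about each station: (x − 104.5)² + (y + 198.9)² = 213.42²; (x + 77.1)² + (y + 204.8)² = 235.15²; (x − 169.6)² + (y + 41.1)² = 142.53².
Subtracting pairs of circle equations eliminates x²+y² and gives linear equations (the radical axes):
-363.2 x − 11.8 y = -12341.44
130.2 x + 315.6 y = 5205.21
Solving the 2×2 system: x ≈ 33.9, y ≈ 2.5 km.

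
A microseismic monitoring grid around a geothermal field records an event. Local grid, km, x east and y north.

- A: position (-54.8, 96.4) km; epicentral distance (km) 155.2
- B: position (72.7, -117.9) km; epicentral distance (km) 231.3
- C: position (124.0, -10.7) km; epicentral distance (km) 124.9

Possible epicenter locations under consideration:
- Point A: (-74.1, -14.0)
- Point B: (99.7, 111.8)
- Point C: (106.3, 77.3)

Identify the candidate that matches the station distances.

Point B

For each candidate, compare |candidate − station| to the reported distance:
Point A: residuals A 43.1, B 51.5, C 73.2 → max 73.2 km
Point B: residuals A 0.1, B 0.0, C 0.0 → max 0.1 km
Point C: residuals A 7.0, B 33.2, C 35.1 → max 35.1 km
Only Point B has all residuals ≈ 0.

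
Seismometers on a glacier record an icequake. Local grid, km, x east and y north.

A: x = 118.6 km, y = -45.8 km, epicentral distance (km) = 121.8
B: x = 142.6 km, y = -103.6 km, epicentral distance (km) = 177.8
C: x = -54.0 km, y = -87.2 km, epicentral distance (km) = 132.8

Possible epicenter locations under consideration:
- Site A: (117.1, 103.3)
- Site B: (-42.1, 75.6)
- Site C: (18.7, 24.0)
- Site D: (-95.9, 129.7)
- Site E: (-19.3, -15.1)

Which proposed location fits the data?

For each candidate, compare |candidate − station| to the reported distance:
Site A: residuals A 27.3, B 30.7, C 123.3 → max 123.3 km
Site B: residuals A 79.6, B 79.5, C 30.4 → max 79.6 km
Site C: residuals A 0.1, B 0.1, C 0.1 → max 0.1 km
Site D: residuals A 155.3, B 155.8, C 88.1 → max 155.8 km
Site E: residuals A 19.5, B 6.7, C 52.8 → max 52.8 km
Only Site C has all residuals ≈ 0.

Site C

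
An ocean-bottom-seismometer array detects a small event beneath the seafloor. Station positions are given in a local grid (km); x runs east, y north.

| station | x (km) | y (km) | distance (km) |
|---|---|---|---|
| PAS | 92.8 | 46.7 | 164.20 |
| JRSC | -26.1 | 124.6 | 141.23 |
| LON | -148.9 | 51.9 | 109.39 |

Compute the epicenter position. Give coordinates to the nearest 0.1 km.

-60.4 km east, -12.4 km north

Circle about each station: (x − 92.8)² + (y − 46.7)² = 164.20²; (x + 26.1)² + (y − 124.6)² = 141.23²; (x + 148.9)² + (y − 51.9)² = 109.39².
Subtracting the PAS equation from the JRSC and LON equations removes the quadratic terms:
-237.8 x + 155.8 y = 12429.37
-483.4 x + 10.4 y = 29067.56
Solving the 2×2 system: x ≈ -60.4, y ≈ -12.4 km.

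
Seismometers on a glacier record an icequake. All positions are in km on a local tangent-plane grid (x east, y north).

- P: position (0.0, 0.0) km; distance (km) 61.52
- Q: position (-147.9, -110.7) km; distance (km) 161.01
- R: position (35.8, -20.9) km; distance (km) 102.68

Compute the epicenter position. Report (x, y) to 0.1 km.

Circle about each station: x² + y² = 61.52²; (x + 147.9)² + (y + 110.7)² = 161.01²; (x − 35.8)² + (y + 20.9)² = 102.68².
Subtracting the P equation from the Q and R equations removes the quadratic terms:
-295.8 x − 221.4 y = 11989.39
71.6 x − 41.8 y = -5040.02
Solving the 2×2 system: x ≈ -57.3, y ≈ 22.4 km.
Check against P (with the unrounded x, y): √(x²+y²) = 61.53 ≈ 61.52 km. ✓

-57.3 km east, 22.4 km north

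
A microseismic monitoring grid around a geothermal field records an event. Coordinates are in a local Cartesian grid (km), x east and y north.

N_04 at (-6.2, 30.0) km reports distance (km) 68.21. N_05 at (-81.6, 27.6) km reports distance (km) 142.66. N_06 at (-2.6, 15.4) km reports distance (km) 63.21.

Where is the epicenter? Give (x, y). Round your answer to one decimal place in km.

(60.6, 16.2)

Circle about each station: (x + 6.2)² + (y − 30.0)² = 68.21²; (x + 81.6)² + (y − 27.6)² = 142.66²; (x + 2.6)² + (y − 15.4)² = 63.21².
Subtracting the N_04 equation from the N_05 and N_06 equations removes the quadratic terms:
-150.8 x − 4.8 y = -9217.39
7.2 x − 29.2 y = -37.42
Solving the 2×2 system: x ≈ 60.6, y ≈ 16.2 km.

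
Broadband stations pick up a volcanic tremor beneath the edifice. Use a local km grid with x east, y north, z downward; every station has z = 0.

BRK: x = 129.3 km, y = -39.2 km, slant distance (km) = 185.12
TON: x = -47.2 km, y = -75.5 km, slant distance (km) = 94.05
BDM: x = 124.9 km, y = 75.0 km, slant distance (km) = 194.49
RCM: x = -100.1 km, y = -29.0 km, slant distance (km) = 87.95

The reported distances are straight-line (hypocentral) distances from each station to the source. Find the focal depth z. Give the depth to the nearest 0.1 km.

z ≈ 61.1 km

Each station gives a sphere (x−x_i)² + (y−y_i)² + z² = d_i² (stations at z=0).
Subtracting the BRK sphere from TON and BDM: z² cancels, leaving linear equations in x and y:
-353.0 x − 72.6 y = 15096.97
-8.8 x + 228.4 y = -587.07
Solving: x ≈ -41.907, y ≈ -4.185 km (keep extra digits for the depth step; rounded: -41.9, -4.2).
Then from the BRK sphere: z² = 185.12² − (x − 129.3)² − (y + 39.2)² with x = -41.907, y = -4.185, so z ≈ 61.086 ≈ 61.1 km.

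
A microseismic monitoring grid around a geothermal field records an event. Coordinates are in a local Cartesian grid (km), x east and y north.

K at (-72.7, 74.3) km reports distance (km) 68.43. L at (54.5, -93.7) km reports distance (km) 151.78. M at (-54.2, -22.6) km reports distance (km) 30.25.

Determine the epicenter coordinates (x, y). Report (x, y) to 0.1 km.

-58.8 km east, 7.3 km north

Circle about each station: (x + 72.7)² + (y − 74.3)² = 68.43²; (x − 54.5)² + (y + 93.7)² = 151.78²; (x + 54.2)² + (y + 22.6)² = 30.25².
Subtracting the K equation from the L and M equations removes the quadratic terms:
254.4 x − 336.0 y = -17410.34
37.0 x − 193.8 y = -3589.78
Solving the 2×2 system: x ≈ -58.8, y ≈ 7.3 km.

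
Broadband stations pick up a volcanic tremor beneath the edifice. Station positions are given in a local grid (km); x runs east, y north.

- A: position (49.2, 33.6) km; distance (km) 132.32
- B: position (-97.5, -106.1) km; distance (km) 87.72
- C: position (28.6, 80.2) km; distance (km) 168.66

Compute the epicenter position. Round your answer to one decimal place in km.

x ≈ -12.8 km, y ≈ -83.3 km

Circle about each station: (x − 49.2)² + (y − 33.6)² = 132.32²; (x + 97.5)² + (y + 106.1)² = 87.72²; (x − 28.6)² + (y − 80.2)² = 168.66².
Subtracting pairs of circle equations eliminates x²+y² and gives linear equations (the radical axes):
-293.4 x − 279.4 y = 27027.64
-41.2 x + 93.2 y = -7237.21
Solving the 2×2 system: x ≈ -12.8, y ≈ -83.3 km.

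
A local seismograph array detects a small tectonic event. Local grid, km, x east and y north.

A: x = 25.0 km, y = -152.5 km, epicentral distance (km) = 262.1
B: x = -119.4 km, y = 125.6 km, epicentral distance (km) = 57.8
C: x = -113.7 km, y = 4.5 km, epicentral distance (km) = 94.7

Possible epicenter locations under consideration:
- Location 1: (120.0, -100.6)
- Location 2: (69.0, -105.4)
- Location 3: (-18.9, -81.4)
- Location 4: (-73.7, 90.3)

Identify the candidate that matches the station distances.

Location 4

For each candidate, compare |candidate − station| to the reported distance:
Location 1: residuals A 153.8, B 271.6, C 161.5 → max 271.6 km
Location 2: residuals A 197.6, B 240.3, C 118.5 → max 240.3 km
Location 3: residuals A 178.5, B 172.3, C 33.2 → max 178.5 km
Location 4: residuals A 0.0, B 0.1, C 0.0 → max 0.1 km
Only Location 4 has all residuals ≈ 0.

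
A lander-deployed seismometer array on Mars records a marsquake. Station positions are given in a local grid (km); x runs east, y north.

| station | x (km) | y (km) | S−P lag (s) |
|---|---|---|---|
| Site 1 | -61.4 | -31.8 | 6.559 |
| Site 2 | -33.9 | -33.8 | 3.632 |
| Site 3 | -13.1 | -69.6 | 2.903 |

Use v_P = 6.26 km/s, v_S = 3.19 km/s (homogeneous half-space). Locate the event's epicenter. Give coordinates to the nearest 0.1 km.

-26.4 km east, -56.2 km north

Distance from S−P lag: d = Δt · v_P v_S / (v_P − v_S) = Δt · (6.26·3.19)/(6.26−3.19) ≈ 6.5047·Δt.
So d_Site 1 = 42.66, d_Site 2 = 23.63, d_Site 3 = 18.88 km.
Circle about each station: (x + 61.4)² + (y + 31.8)² = 42.66²; (x + 33.9)² + (y + 33.8)² = 23.63²; (x + 13.1)² + (y + 69.6)² = 18.88².
Subtracting the Site 1 equation from the Site 2 and Site 3 equations removes the quadratic terms:
55.0 x − 4.0 y = -1228.05
96.6 x − 75.6 y = 1697.99
Solving the 2×2 system: x ≈ -26.4, y ≈ -56.2 km.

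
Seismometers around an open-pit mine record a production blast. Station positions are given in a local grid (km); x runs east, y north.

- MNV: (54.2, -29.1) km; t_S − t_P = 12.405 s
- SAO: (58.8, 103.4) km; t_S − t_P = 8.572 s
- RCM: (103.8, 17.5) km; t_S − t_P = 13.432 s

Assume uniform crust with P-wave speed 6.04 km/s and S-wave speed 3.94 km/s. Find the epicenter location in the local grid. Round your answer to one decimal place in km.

Distance from S−P lag: d = Δt · v_P v_S / (v_P − v_S) = Δt · (6.04·3.94)/(6.04−3.94) ≈ 11.3322·Δt.
So d_MNV = 140.58, d_SAO = 97.14, d_RCM = 152.21 km.
Circle about each station: (x − 54.2)² + (y + 29.1)² = 140.58²; (x − 58.8)² + (y − 103.4)² = 97.14²; (x − 103.8)² + (y − 17.5)² = 152.21².
Subtracting pairs of circle equations eliminates x²+y² and gives linear equations (the radical axes):
9.2 x + 265.0 y = 20691.11
99.2 x + 93.2 y = 3891.09
Solving the 2×2 system: x ≈ -35.3, y ≈ 79.3 km.

-35.3 km east, 79.3 km north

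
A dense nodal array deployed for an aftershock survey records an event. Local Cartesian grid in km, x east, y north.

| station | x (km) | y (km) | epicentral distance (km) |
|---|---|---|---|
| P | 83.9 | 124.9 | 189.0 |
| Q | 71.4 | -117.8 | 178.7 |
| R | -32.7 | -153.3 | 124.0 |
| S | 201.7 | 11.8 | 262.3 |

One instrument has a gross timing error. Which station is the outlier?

Solve using three stations at a time. Using P, Q, S (subtract circle equations pairwise → linear system) gives (x, y) ≈ (-60.5, 2.9).
Distances from that point to each station vs reported:
  P: calculated 189.1 vs reported 189.0 → residual 0.1 km
  Q: calculated 178.8 vs reported 178.7 → residual 0.1 km
  R: calculated 158.6 vs reported 124.0 → residual 34.6 km
  S: calculated 262.3 vs reported 262.3 → residual 0.0 km
P, Q, S are mutually consistent (residuals ≈ 0); R is off by 34.6 km.

R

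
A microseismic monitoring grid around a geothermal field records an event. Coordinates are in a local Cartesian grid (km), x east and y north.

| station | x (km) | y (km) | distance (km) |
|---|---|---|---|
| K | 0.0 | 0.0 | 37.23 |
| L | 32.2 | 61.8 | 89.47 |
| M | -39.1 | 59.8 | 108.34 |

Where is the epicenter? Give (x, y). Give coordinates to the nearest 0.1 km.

(25.2, -27.4)

Circle about each station: x² + y² = 37.23²; (x − 32.2)² + (y − 61.8)² = 89.47²; (x + 39.1)² + (y − 59.8)² = 108.34².
Subtracting the K equation from the L and M equations removes the quadratic terms:
64.4 x + 123.6 y = -1762.73
-78.2 x + 119.6 y = -5246.63
Solving the 2×2 system: x ≈ 25.2, y ≈ -27.4 km.
Check against K (with the unrounded x, y): √(x²+y²) = 37.22 ≈ 37.23 km. ✓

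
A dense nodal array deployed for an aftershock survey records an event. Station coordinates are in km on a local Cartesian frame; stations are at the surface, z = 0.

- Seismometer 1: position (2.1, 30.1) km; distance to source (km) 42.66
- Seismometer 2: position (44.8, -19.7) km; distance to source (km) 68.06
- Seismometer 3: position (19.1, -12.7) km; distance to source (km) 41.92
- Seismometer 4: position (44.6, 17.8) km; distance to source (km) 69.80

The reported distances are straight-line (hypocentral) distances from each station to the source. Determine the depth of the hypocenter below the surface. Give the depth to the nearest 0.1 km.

z ≈ 9.9 km

Each station gives a sphere (x−x_i)² + (y−y_i)² + z² = d_i² (stations at z=0).
Subtracting the Seismometer 1 sphere from Seismometer 2 and Seismometer 3: z² cancels, leaving linear equations in x and y:
85.4 x − 99.6 y = -1327.58
34.0 x − 85.6 y = -321.73
Solving: x ≈ -20.795, y ≈ -4.501 km (keep extra digits for the depth step; rounded: -20.8, -4.5).
Then from the Seismometer 1 sphere: z² = 42.66² − (x − 2.1)² − (y − 30.1)² with x = -20.795, y = -4.501, so z ≈ 9.923 ≈ 9.9 km.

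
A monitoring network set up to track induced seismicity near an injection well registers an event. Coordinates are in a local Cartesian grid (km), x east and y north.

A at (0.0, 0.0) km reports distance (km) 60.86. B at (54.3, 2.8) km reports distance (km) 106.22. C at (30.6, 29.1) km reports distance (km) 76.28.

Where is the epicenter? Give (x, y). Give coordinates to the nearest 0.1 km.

-44.7 km east, 41.3 km north

Circle about each station: x² + y² = 60.86²; (x − 54.3)² + (y − 2.8)² = 106.22²; (x − 30.6)² + (y − 29.1)² = 76.28².
Subtracting the A equation from the B and C equations removes the quadratic terms:
108.6 x + 5.6 y = -4622.42
61.2 x + 58.2 y = -331.53
Solving the 2×2 system: x ≈ -44.7, y ≈ 41.3 km.
Check against A (with the unrounded x, y): √(x²+y²) = 60.85 ≈ 60.86 km. ✓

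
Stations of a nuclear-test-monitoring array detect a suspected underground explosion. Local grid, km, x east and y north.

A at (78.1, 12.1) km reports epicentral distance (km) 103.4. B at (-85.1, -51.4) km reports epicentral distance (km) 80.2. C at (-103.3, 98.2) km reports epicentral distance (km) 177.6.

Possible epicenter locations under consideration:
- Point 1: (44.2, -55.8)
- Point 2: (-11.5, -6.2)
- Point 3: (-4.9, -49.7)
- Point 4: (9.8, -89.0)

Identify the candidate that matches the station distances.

For each candidate, compare |candidate − station| to the reported distance:
Point 1: residuals A 27.5, B 49.2, C 35.6 → max 49.2 km
Point 2: residuals A 12.0, B 6.2, C 38.6 → max 38.6 km
Point 3: residuals A 0.1, B 0.0, C 0.0 → max 0.1 km
Point 4: residuals A 18.6, B 21.9, C 41.1 → max 41.1 km
Only Point 3 has all residuals ≈ 0.

Point 3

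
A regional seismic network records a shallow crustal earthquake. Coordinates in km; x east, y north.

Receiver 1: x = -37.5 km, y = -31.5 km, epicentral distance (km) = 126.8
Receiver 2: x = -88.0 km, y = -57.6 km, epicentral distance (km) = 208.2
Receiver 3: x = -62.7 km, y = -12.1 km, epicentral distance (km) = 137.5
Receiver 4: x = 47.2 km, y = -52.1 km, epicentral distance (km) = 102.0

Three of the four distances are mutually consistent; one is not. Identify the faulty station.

Solve using three stations at a time. Using Receiver 1, Receiver 3, Receiver 4 (subtract circle equations pairwise → linear system) gives (x, y) ≈ (60.4, 48.8).
Distances from that point to each station vs reported:
  Receiver 1: calculated 126.6 vs reported 126.8 → residual 0.2 km
  Receiver 2: calculated 182.6 vs reported 208.2 → residual 25.6 km
  Receiver 3: calculated 137.3 vs reported 137.5 → residual 0.2 km
  Receiver 4: calculated 101.8 vs reported 102.0 → residual 0.2 km
Receiver 1, Receiver 3, Receiver 4 are mutually consistent (residuals ≈ 0); Receiver 2 is off by 25.6 km.

Receiver 2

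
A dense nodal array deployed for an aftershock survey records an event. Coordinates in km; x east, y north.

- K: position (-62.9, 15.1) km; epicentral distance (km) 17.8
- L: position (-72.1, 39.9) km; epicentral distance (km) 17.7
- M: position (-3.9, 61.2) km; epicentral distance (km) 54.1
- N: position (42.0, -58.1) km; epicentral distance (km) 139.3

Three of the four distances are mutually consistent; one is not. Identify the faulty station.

Solve using three stations at a time. Using L, M, N (subtract circle equations pairwise → linear system) gives (x, y) ≈ (-54.6, 42.3).
Distances from that point to each station vs reported:
  K: calculated 28.4 vs reported 17.8 → residual 10.6 km
  L: calculated 17.7 vs reported 17.7 → residual 0.0 km
  M: calculated 54.1 vs reported 54.1 → residual 0.0 km
  N: calculated 139.3 vs reported 139.3 → residual 0.0 km
L, M, N are mutually consistent (residuals ≈ 0); K is off by 10.6 km.

K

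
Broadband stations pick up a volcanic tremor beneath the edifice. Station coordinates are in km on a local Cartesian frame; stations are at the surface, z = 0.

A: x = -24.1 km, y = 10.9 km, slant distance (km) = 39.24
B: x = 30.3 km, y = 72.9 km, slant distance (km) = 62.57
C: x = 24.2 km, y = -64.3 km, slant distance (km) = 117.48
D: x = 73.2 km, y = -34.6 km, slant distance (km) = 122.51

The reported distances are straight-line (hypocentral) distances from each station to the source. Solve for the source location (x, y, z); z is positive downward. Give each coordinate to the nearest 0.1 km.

Each station gives a sphere (x−x_i)² + (y−y_i)² + z² = d_i² (stations at z=0).
Subtracting the A sphere from B and C: z² cancels, leaving linear equations in x and y:
108.8 x + 124.0 y = 3157.65
96.6 x − 150.4 y = -8241.26
Solving: x ≈ -19.300, y ≈ 42.399 km (keep extra digits for the depth step; rounded: -19.3, 42.4).
Then from the A sphere: z² = 39.24² − (x + 24.1)² − (y − 10.9)² with x = -19.300, y = 42.399, so z ≈ 22.903 ≈ 22.9 km.

(-19.3, 42.4, 22.9)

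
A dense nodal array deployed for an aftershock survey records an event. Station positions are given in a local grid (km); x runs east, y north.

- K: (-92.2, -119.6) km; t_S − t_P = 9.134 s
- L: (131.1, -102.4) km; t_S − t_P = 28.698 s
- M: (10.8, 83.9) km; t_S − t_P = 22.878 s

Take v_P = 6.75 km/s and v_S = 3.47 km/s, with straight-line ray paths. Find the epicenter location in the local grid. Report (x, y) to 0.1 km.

-69.1 km east, -58.6 km north

Distance from S−P lag: d = Δt · v_P v_S / (v_P − v_S) = Δt · (6.75·3.47)/(6.75−3.47) ≈ 7.1410·Δt.
So d_K = 65.23, d_L = 204.93, d_M = 163.37 km.
Circle about each station: (x + 92.2)² + (y + 119.6)² = 65.23²; (x − 131.1)² + (y + 102.4)² = 204.93²; (x − 10.8)² + (y − 83.9)² = 163.37².
Subtracting pairs of circle equations eliminates x²+y² and gives linear equations (the radical axes):
446.6 x + 34.4 y = -32873.38
206.0 x + 407.0 y = -38083.95
Solving the 2×2 system: x ≈ -69.1, y ≈ -58.6 km.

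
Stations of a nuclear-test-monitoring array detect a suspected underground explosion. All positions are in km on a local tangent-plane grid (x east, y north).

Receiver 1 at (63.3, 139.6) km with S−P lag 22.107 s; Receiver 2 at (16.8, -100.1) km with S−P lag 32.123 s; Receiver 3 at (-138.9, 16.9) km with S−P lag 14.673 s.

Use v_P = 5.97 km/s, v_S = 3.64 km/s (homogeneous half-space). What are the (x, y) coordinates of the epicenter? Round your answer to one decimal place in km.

-142.4 km east, 153.7 km north

Distance from S−P lag: d = Δt · v_P v_S / (v_P − v_S) = Δt · (5.97·3.64)/(5.97−3.64) ≈ 9.3265·Δt.
So d_Receiver 1 = 206.18, d_Receiver 2 = 299.60, d_Receiver 3 = 136.85 km.
Circle about each station: (x − 63.3)² + (y − 139.6)² = 206.18²; (x − 16.8)² + (y + 100.1)² = 299.60²; (x + 138.9)² + (y − 16.9)² = 136.85².
Subtracting the Receiver 1 equation from the Receiver 2 and Receiver 3 equations removes the quadratic terms:
-93.0 x − 479.4 y = -60442.77
-404.4 x − 245.4 y = 19866.04
Solving the 2×2 system: x ≈ -142.4, y ≈ 153.7 km.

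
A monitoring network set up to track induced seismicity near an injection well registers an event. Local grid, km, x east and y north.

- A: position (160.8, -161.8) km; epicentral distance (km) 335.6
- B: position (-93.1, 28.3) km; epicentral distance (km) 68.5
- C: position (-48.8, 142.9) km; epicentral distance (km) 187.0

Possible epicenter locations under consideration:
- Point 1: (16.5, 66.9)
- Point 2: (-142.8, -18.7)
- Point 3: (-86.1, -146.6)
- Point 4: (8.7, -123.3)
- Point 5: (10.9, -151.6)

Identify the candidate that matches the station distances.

For each candidate, compare |candidate − station| to the reported distance:
Point 1: residuals A 65.2, B 47.7, C 86.8 → max 86.8 km
Point 2: residuals A 0.0, B 0.1, C 0.0 → max 0.1 km
Point 3: residuals A 88.2, B 106.5, C 104.9 → max 106.5 km
Point 4: residuals A 178.7, B 114.1, C 85.3 → max 178.7 km
Point 5: residuals A 185.4, B 139.3, C 113.5 → max 185.4 km
Only Point 2 has all residuals ≈ 0.

Point 2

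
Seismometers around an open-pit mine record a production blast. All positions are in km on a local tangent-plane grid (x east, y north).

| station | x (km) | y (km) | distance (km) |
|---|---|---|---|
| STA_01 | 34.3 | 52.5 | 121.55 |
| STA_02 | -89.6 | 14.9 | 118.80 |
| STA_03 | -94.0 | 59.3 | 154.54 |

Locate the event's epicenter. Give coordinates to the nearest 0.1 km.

x ≈ -0.7 km, y ≈ -63.9 km

Circle about each station: (x − 34.3)² + (y − 52.5)² = 121.55²; (x + 89.6)² + (y − 14.9)² = 118.80²; (x + 94.0)² + (y − 59.3)² = 154.54².
Subtracting pairs of circle equations eliminates x²+y² and gives linear equations (the radical axes):
-247.8 x − 75.2 y = 4978.39
-256.6 x + 13.6 y = -688.46
Solving the 2×2 system: x ≈ -0.7, y ≈ -63.9 km.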